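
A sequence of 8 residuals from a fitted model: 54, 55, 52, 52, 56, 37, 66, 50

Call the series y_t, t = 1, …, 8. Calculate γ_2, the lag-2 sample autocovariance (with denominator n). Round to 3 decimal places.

11.641

Mean ȳ = (54 + 55 + 52 + 52 + 56 + 37 + 66 + 50)/8 = 52.7500
Deviations: 1.2500, 2.2500, -0.7500, -0.7500, 3.2500, -15.7500, 13.2500, -2.7500
Σ_{t=1}^{6}(y_t−ȳ)(y_{t+2}−ȳ) = 93.1250
γ_2 = 93.1250 / 8 = 11.641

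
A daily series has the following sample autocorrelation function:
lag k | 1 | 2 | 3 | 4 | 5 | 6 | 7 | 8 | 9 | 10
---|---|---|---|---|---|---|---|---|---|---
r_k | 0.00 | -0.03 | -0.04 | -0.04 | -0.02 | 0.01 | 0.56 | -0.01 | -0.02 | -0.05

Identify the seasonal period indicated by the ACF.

The largest autocorrelation is r_7 = 0.56; the remaining lags stay at or below 0.01.
The dominant spike at lag 7 indicates a seasonal period of 7.

7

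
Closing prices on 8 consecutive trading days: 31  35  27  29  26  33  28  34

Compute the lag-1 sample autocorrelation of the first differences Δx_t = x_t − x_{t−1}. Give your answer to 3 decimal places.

First differences Δx: 4, -8, 2, -3, 7, -5, 6
Mean of differences = 0.4286
Numerator Σ(Δx_t−Δx̄)(Δx_{t+1}−Δx̄) = -137.1837
Denominator Σ(Δx_t−Δx̄)² = 201.7143
r_1(Δx) = -137.1837 / 201.7143 = -0.680

-0.680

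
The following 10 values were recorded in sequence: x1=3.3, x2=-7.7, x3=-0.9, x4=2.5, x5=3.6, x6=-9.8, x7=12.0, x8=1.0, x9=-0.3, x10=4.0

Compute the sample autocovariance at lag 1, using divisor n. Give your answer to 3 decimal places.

-15.501

Mean x̄ = (3.3 − 7.7 − 0.9 + 2.5 + 3.6 − 9.8 + 12.0 + 1.0 − 0.3 + 4.0)/10 = 0.7700
Σ_{t=1}^{9}(x_t−x̄)(x_{t+1}−x̄) = -155.0109
γ_1 = -155.0109 / 10 = -15.501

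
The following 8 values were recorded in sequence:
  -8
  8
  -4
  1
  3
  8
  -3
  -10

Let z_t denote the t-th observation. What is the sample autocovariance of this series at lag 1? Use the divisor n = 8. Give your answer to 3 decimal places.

-7.408

Mean z̄ = (-8 + 8 − 4 + 1 + 3 + 8 − 3 − 10)/8 = -0.6250
Σ_{t=1}^{7}(z_t−z̄)(z_{t+1}−z̄) = -59.2656
γ_1 = -59.2656 / 8 = -7.408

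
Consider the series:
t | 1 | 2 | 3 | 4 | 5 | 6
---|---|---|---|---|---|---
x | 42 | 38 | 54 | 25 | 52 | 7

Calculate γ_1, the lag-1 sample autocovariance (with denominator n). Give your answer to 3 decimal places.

-133.074

Mean x̄ = (42 + 38 + 54 + 25 + 52 + 7)/6 = 36.3333
Deviations: 5.6667, 1.6667, 17.6667, -11.3333, 15.6667, -29.3333
Σ_{t=1}^{5}(x_t−x̄)(x_{t+1}−x̄) = -798.4444
γ_1 = -798.4444 / 6 = -133.074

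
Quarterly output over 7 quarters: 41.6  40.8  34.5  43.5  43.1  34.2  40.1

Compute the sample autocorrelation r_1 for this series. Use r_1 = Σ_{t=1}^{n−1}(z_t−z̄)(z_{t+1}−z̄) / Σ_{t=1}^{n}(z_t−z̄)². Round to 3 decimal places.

-0.356

Mean z̄ = (41.6 + 40.8 + 34.5 + 43.5 + 43.1 + 34.2 + 40.1)/7 = 39.6857
Deviations from mean: 1.9143, 1.1143, -5.1857, 3.8143, 3.4143, -5.4857, 0.4143
Σ(z_t−z̄)(z_{t+1}−z̄) = (2.1331) + (-5.7784) + (-19.7798) + (13.0231) + (-18.7298) + (-2.2727) = -31.4045
Denominator Σ(z_t−z̄)² = 88.2686
r_1 = -31.4045 / 88.2686 = -0.356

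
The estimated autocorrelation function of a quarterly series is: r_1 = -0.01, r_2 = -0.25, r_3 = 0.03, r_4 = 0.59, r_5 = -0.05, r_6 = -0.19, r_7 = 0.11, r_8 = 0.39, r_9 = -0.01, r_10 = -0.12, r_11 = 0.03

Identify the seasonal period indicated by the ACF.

4

The largest autocorrelation is r_4 = 0.59, with a weaker echo at lag 8 (0.39); the remaining lags stay at or below 0.11.
The dominant spike at lag 4 indicates a seasonal period of 4.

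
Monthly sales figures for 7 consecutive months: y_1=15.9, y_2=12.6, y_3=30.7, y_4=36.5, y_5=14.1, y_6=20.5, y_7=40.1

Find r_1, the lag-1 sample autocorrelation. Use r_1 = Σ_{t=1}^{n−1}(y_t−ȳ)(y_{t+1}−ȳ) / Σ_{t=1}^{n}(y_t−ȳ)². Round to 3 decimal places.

-0.057

Mean ȳ = (15.9 + 12.6 + 30.7 + 36.5 + 14.1 + 20.5 + 40.1)/7 = 24.3429
Deviations from mean: -8.4429, -11.7429, 6.3571, 12.1571, -10.2429, -3.8429, 15.7571
Numerator Σ_{t=1}^{6}(y_t−ȳ)(y_{t+1}−ȳ) = -43.9376
Denominator Σ(y_t−ȳ)² = 765.3571
r_1 = -43.9376 / 765.3571 = -0.057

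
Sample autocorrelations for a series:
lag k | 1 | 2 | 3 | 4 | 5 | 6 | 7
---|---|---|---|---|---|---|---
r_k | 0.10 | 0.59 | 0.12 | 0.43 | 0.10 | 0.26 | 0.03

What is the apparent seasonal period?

The largest autocorrelation is r_2 = 0.59, with weaker echoes at lags 4 (0.43) and 6 (0.26); the remaining lags stay at or below 0.12.
The dominant spike at lag 2 indicates a seasonal period of 2.

2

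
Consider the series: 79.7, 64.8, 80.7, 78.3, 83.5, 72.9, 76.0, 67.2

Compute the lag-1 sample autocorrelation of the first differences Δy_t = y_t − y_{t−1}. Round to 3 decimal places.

-0.564

First differences Δy: -14.9, 15.9, -2.4, 5.2, -10.6, 3.1, -8.8
Mean of differences = -1.7857
Numerator Σ(Δy_t−Δȳ)(Δy_{t+1}−Δȳ) = -385.9988
Denominator Σ(Δy_t−Δȳ)² = 684.7086
r_1(Δy) = -385.9988 / 684.7086 = -0.564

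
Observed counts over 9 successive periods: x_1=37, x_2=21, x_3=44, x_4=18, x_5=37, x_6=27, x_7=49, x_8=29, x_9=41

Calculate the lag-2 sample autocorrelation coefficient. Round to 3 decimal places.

0.636

Mean x̄ = (37 + 21 + 44 + 18 + 37 + 27 + 49 + 29 + 41)/9 = 33.6667
Σ(x_t−x̄)(x_{t+2}−x̄) = (34.4444) + (198.4444) + (34.4444) + (104.4444) + (51.1111) + (31.1111) + (112.4444) = 566.4444
Denominator Σ(x_t−x̄)² = 890.0000
r_2 = 566.4444 / 890.0000 = 0.636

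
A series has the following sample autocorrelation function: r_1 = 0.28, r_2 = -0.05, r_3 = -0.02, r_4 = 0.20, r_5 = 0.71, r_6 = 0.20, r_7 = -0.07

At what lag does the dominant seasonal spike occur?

The largest autocorrelation is r_5 = 0.71; the remaining lags stay at or below 0.28.
The dominant spike at lag 5 indicates a seasonal period of 5.

5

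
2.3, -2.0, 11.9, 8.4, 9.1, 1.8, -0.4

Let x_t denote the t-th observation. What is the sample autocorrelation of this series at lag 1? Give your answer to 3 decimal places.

0.084

Mean x̄ = (2.3 − 2.0 + 11.9 + 8.4 + 9.1 + 1.8 − 0.4)/7 = 4.4429
Deviations from mean: -2.1429, -6.4429, 7.4571, 3.9571, 4.6571, -2.6429, -4.8429
Σ(x_t−x̄)(x_{t+1}−x̄) = (13.8061) + (-48.0453) + (29.5090) + (18.4290) + (-12.3082) + (12.7990) = 14.1896
Denominator Σ(x_t−x̄)² = 169.4971
r_1 = 14.1896 / 169.4971 = 0.084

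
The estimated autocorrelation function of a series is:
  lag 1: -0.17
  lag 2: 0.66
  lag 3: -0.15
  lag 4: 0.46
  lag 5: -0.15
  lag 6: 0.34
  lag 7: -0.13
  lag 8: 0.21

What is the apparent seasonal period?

The largest autocorrelation is r_2 = 0.66, with weaker echoes at lags 4 (0.46), 6 (0.34) and 8 (0.21); the remaining lags stay at or below -0.13.
The dominant spike at lag 2 indicates a seasonal period of 2.

2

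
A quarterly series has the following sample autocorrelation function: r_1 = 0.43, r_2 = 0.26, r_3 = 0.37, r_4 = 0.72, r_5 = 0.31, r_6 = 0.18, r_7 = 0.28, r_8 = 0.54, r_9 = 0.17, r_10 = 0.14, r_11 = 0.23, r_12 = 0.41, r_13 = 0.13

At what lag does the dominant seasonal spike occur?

4

The largest autocorrelation is r_4 = 0.72, with a weaker echo at lag 8 (0.54); the remaining lags stay at or below 0.43. The elevated value at lag 1 (0.43), dropping to 0.26 at lag 2, reflects decaying short-term dependence rather than seasonality.
The dominant spike at lag 4 indicates a seasonal period of 4.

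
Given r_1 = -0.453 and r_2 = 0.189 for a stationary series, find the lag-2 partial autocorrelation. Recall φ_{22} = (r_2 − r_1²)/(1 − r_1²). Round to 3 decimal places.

φ_{22} = (r_2 − r_1²) / (1 − r_1²)
r_1² = (-0.453)² = 0.205209
Numerator = 0.189 − 0.2052 = -0.0162; denominator = 1 − 0.2052 = 0.7948
φ_{22} = -0.0162 / 0.7948 = -0.020

-0.020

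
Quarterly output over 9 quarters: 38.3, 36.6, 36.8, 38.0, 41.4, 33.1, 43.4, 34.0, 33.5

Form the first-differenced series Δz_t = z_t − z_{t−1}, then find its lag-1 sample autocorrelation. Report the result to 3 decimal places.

First differences Δz: -1.7, 0.2, 1.2, 3.4, -8.3, 10.3, -9.4, -0.5
Mean of differences = -0.6000
Numerator Σ(Δz_t−Δz̄)(Δz_{t+1}−Δz̄) = -203.7700
Denominator Σ(Δz_t−Δz̄)² = 276.6400
r_1(Δz) = -203.7700 / 276.6400 = -0.737

-0.737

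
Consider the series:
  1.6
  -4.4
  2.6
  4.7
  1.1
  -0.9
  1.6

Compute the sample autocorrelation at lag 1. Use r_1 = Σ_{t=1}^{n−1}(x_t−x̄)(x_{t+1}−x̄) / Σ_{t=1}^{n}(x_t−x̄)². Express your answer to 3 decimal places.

Mean x̄ = (1.6 − 4.4 + 2.6 + 4.7 + 1.1 − 0.9 + 1.6)/7 = 0.9000
Σ(x_t−x̄)(x_{t+1}−x̄) = (-3.7100) + (-9.0100) + (6.4600) + (0.7600) + (-0.3600) + (-1.2600) = -7.1200
Denominator Σ(x_t−x̄)² = 49.6800
r_1 = -7.1200 / 49.6800 = -0.143

-0.143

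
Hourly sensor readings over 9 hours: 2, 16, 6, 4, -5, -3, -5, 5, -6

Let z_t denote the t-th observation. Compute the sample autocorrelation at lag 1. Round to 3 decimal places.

0.187

Mean z̄ = (2 + 16 + 6 + 4 − 5 − 3 − 5 + 5 − 6)/9 = 1.5556
Numerator Σ_{t=1}^{8}(z_t−z̄)(z_{t+1}−z̄) = 76.5802
Denominator Σ(z_t−z̄)² = 410.2222
r_1 = 76.5802 / 410.2222 = 0.187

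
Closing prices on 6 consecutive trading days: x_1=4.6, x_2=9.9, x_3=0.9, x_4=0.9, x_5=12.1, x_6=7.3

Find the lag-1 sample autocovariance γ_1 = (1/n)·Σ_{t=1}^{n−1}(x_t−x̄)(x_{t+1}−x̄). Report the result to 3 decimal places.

Mean x̄ = (4.6 + 9.9 + 0.9 + 0.9 + 12.1 + 7.3)/6 = 5.9500
Deviations: -1.3500, 3.9500, -5.0500, -5.0500, 6.1500, 1.3500
Σ_{t=1}^{5}(x_t−x̄)(x_{t+1}−x̄) = -22.5325
γ_1 = -22.5325 / 6 = -3.755

-3.755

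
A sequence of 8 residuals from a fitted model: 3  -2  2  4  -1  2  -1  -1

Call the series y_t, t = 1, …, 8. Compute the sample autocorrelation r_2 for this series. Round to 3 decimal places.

-0.095

Mean ȳ = (3 − 2 + 2 + 4 − 1 + 2 − 1 − 1)/8 = 0.7500
Σ(y_t−ȳ)(y_{t+2}−ȳ) = (2.8125) + (-8.9375) + (-2.1875) + (4.0625) + (3.0625) + (-2.1875) = -3.3750
Denominator Σ(y_t−ȳ)² = 35.5000
r_2 = -3.3750 / 35.5000 = -0.095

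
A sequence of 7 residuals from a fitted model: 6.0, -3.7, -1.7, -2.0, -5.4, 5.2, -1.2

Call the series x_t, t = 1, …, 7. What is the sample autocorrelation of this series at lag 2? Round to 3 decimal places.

Mean x̄ = (6.0 − 3.7 − 1.7 − 2.0 − 5.4 + 5.2 − 1.2)/7 = -0.4000
Deviations from mean: 6.4000, -3.3000, -1.3000, -1.6000, -5.0000, 5.6000, -0.8000
Numerator Σ_{t=1}^{5}(x_t−x̄)(x_{t+2}−x̄) = -1.5000
Denominator Σ(x_t−x̄)² = 113.1000
r_2 = -1.5000 / 113.1000 = -0.013

-0.013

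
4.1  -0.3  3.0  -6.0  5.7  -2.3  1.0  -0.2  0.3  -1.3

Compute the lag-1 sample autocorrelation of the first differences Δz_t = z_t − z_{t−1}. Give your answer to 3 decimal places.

-0.848

First differences Δz: -4.4, 3.3, -9.0, 11.7, -8.0, 3.3, -1.2, 0.5, -1.6
Mean of differences = -0.6000
Numerator Σ(Δz_t−Δz̄)(Δz_{t+1}−Δz̄) = -274.8800
Denominator Σ(Δz_t−Δz̄)² = 324.0400
r_1(Δz) = -274.8800 / 324.0400 = -0.848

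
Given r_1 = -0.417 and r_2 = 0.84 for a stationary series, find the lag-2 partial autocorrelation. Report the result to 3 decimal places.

0.806

φ_{22} = (r_2 − r_1²) / (1 − r_1²)
r_1² = (-0.417)² = 0.173889
Numerator = 0.84 − 0.1739 = 0.6661; denominator = 1 − 0.1739 = 0.8261
φ_{22} = 0.6661 / 0.8261 = 0.806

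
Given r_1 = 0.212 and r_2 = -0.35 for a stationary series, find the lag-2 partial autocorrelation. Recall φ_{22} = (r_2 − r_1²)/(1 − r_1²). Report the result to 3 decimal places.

φ_{22} = (r_2 − r_1²) / (1 − r_1²)
r_1² = (0.212)² = 0.044944
Numerator = -0.35 − 0.0449 = -0.3949; denominator = 1 − 0.0449 = 0.9551
φ_{22} = -0.3949 / 0.9551 = -0.414

-0.414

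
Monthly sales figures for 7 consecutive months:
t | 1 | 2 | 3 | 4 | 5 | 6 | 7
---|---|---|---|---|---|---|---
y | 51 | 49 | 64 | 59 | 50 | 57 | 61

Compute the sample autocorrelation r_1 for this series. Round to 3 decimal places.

-0.077

Mean ȳ = (51 + 49 + 64 + 59 + 50 + 57 + 61)/7 = 55.8571
Σ(y_t−ȳ)(y_{t+1}−ȳ) = (33.3061) + (-55.8367) + (25.5918) + (-18.4082) + (-6.6939) + (5.8776) = -16.1633
Denominator Σ(y_t−ȳ)² = 208.8571
r_1 = -16.1633 / 208.8571 = -0.077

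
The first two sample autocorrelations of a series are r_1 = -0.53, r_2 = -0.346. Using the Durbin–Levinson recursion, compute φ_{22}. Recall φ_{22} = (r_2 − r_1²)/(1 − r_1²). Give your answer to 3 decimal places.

-0.872

φ_{22} = (r_2 − r_1²) / (1 − r_1²)
r_1² = (-0.53)² = 0.2809
Numerator = -0.346 − 0.2809 = -0.6269; denominator = 1 − 0.2809 = 0.7191
φ_{22} = -0.6269 / 0.7191 = -0.872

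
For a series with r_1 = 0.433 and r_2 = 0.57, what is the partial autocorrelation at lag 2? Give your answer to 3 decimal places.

φ_{22} = (r_2 − r_1²) / (1 − r_1²)
r_1² = (0.433)² = 0.187489
Numerator = 0.57 − 0.1875 = 0.3825; denominator = 1 − 0.1875 = 0.8125
φ_{22} = 0.3825 / 0.8125 = 0.471

0.471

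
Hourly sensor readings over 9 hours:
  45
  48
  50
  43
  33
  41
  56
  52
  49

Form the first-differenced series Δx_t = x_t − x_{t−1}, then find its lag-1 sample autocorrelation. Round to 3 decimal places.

First differences Δx: 3, 2, -7, -10, 8, 15, -4, -3
Mean of differences = 0.5000
Numerator Σ(Δx_t−Δx̄)(Δx_{t+1}−Δx̄) = 51.7500
Denominator Σ(Δx_t−Δx̄)² = 474.0000
r_1(Δx) = 51.7500 / 474.0000 = 0.109

0.109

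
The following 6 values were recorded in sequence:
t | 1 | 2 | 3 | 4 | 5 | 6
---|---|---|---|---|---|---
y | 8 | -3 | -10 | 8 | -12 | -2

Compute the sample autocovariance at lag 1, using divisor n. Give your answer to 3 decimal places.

-30.088

Mean ȳ = (8 − 3 − 10 + 8 − 12 − 2)/6 = -1.8333
Σ_{t=1}^{5}(y_t−ȳ)(y_{t+1}−ȳ) = -180.5278
γ_1 = -180.5278 / 6 = -30.088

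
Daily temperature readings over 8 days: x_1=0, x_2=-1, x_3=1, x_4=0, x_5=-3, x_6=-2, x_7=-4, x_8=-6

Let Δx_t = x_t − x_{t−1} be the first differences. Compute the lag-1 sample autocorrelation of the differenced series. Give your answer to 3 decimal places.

First differences Δx: -1, 2, -1, -3, 1, -2, -2
Mean of differences = -0.8571
Numerator Σ(Δx_t−Δx̄)(Δx_{t+1}−Δx̄) = -5.3061
Denominator Σ(Δx_t−Δx̄)² = 18.8571
r_1(Δx) = -5.3061 / 18.8571 = -0.281

-0.281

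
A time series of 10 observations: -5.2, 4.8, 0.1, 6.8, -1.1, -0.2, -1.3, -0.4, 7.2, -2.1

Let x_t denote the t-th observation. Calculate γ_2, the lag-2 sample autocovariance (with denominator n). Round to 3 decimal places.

1.881

Mean x̄ = (-5.2 + 4.8 + 0.1 + 6.8 − 1.1 − 0.2 − 1.3 − 0.4 + 7.2 − 2.1)/10 = 0.8600
Σ_{t=1}^{8}(x_t−x̄)(x_{t+2}−x̄) = 18.8068
γ_2 = 18.8068 / 10 = 1.881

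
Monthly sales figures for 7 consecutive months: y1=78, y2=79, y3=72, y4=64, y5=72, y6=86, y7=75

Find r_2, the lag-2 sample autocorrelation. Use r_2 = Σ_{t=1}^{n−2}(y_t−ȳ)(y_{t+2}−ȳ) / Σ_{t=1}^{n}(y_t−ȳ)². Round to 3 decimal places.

Mean ȳ = (78 + 79 + 72 + 64 + 72 + 86 + 75)/7 = 75.1429
Deviations from mean: 2.8571, 3.8571, -3.1429, -11.1429, -3.1429, 10.8571, -0.1429
Numerator Σ_{t=1}^{5}(y_t−ȳ)(y_{t+2}−ȳ) = -162.6122
Denominator Σ(y_t−ȳ)² = 284.8571
r_2 = -162.6122 / 284.8571 = -0.571

-0.571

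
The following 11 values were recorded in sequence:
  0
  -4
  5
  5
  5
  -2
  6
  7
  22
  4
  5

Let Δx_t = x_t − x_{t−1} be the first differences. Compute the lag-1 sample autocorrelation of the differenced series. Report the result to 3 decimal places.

-0.476

First differences Δx: -4, 9, 0, 0, -7, 8, 1, 15, -18, 1
Mean of differences = 0.5000
Numerator Σ(Δx_t−Δx̄)(Δx_{t+1}−Δx̄) = -361.2500
Denominator Σ(Δx_t−Δx̄)² = 758.5000
r_1(Δx) = -361.2500 / 758.5000 = -0.476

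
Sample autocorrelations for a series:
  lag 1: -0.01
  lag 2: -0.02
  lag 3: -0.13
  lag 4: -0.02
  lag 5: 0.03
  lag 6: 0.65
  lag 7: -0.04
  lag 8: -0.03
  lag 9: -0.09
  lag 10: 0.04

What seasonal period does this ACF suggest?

6

The largest autocorrelation is r_6 = 0.65; the remaining lags stay at or below 0.04.
The dominant spike at lag 6 indicates a seasonal period of 6.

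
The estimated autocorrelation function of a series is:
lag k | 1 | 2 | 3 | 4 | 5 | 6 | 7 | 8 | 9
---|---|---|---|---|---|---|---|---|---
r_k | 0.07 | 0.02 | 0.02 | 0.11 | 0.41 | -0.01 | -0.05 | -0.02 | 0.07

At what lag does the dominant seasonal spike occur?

The largest autocorrelation is r_5 = 0.41; the remaining lags stay at or below 0.11.
The dominant spike at lag 5 indicates a seasonal period of 5.

5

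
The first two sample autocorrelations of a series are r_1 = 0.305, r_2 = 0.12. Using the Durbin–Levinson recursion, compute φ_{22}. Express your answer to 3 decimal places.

0.030

φ_{22} = (r_2 − r_1²) / (1 − r_1²)
r_1² = (0.305)² = 0.093025
Numerator = 0.12 − 0.0930 = 0.0270; denominator = 1 − 0.0930 = 0.9070
φ_{22} = 0.0270 / 0.9070 = 0.030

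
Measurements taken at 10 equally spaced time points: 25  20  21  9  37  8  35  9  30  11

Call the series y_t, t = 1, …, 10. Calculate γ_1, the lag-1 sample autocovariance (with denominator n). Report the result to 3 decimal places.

Mean ȳ = (25 + 20 + 21 + 9 + 37 + 8 + 35 + 9 + 30 + 11)/10 = 20.5000
Σ_{t=1}^{9}(y_t−ȳ)(y_{t+1}−ȳ) = -951.7500
γ_1 = -951.7500 / 10 = -95.175

-95.175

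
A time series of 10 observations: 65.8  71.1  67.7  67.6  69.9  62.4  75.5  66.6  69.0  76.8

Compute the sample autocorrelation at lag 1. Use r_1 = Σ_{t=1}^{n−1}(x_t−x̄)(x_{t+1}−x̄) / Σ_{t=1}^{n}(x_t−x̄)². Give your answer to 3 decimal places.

-0.426

Mean x̄ = (65.8 + 71.1 + 67.7 + 67.6 + 69.9 + 62.4 + 75.5 + 66.6 + 69.0 + 76.8)/10 = 69.2400
Numerator Σ_{t=1}^{9}(x_t−x̄)(x_{t+1}−x̄) = -72.8596
Denominator Σ(x_t−x̄)² = 170.9440
r_1 = -72.8596 / 170.9440 = -0.426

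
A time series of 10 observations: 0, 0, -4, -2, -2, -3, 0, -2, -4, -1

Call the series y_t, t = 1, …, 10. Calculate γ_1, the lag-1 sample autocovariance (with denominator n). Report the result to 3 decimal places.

-0.384

Mean ȳ = (0 + 0 − 4 − 2 − 2 − 3 + 0 − 2 − 4 − 1)/10 = -1.8000
Σ_{t=1}^{9}(y_t−ȳ)(y_{t+1}−ȳ) = -3.8400
γ_1 = -3.8400 / 10 = -0.384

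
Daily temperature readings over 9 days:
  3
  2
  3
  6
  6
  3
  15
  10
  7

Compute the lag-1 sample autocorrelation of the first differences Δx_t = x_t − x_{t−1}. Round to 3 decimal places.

-0.425

First differences Δx: -1, 1, 3, 0, -3, 12, -5, -3
Mean of differences = 0.5000
Numerator Σ(Δx_t−Δx̄)(Δx_{t+1}−Δx̄) = -83.2500
Denominator Σ(Δx_t−Δx̄)² = 196.0000
r_1(Δx) = -83.2500 / 196.0000 = -0.425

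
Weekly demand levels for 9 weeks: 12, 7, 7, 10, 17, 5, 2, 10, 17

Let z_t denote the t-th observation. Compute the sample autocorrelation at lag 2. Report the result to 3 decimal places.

Mean z̄ = (12 + 7 + 7 + 10 + 17 + 5 + 2 + 10 + 17)/9 = 9.6667
Σ(z_t−z̄)(z_{t+2}−z̄) = (-6.2222) + (-0.8889) + (-19.5556) + (-1.5556) + (-56.2222) + (-1.5556) + (-56.2222) = -142.2222
Denominator Σ(z_t−z̄)² = 208.0000
r_2 = -142.2222 / 208.0000 = -0.684

-0.684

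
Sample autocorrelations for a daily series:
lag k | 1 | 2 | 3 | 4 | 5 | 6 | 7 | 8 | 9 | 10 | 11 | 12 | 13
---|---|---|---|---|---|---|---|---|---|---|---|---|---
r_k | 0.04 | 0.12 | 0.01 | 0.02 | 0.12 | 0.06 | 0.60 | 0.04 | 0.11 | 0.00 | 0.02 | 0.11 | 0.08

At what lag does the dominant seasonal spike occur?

7

The largest autocorrelation is r_7 = 0.60; the remaining lags stay at or below 0.12.
The dominant spike at lag 7 indicates a seasonal period of 7.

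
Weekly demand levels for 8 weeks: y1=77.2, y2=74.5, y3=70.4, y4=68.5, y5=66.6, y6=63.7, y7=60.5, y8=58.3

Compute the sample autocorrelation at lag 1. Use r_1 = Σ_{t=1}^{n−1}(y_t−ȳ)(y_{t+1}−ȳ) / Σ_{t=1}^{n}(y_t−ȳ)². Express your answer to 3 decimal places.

0.612

Mean ȳ = (77.2 + 74.5 + 70.4 + 68.5 + 66.6 + 63.7 + 60.5 + 58.3)/8 = 67.4625
Deviations from mean: 9.7375, 7.0375, 2.9375, 1.0375, -0.8625, -3.7625, -6.9625, -9.1625
Σ(y_t−ȳ)(y_{t+1}−ȳ) = (68.5277) + (20.6727) + (3.0477) + (-0.8948) + (3.2452) + (26.1964) + (63.7939) = 184.5886
Denominator Σ(y_t−ȳ)² = 301.3788
r_1 = 184.5886 / 301.3788 = 0.612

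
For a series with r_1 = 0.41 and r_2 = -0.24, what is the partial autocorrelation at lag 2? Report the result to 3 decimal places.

-0.491

φ_{22} = (r_2 − r_1²) / (1 − r_1²)
r_1² = (0.41)² = 0.1681
Numerator = -0.24 − 0.1681 = -0.4081; denominator = 1 − 0.1681 = 0.8319
φ_{22} = -0.4081 / 0.8319 = -0.491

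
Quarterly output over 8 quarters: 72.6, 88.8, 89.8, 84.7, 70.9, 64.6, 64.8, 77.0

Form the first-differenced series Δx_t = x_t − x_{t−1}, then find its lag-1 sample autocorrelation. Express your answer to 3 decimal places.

First differences Δx: 16.2, 1.0, -5.1, -13.8, -6.3, 0.2, 12.2
Mean of differences = 0.6286
Numerator Σ(Δx_t−Δx̄)(Δx_{t+1}−Δx̄) = 184.2906
Denominator Σ(Δx_t−Δx̄)² = 665.6943
r_1(Δx) = 184.2906 / 665.6943 = 0.277

0.277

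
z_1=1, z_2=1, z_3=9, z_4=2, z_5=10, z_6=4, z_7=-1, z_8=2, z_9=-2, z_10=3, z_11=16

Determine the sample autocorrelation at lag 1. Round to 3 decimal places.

Mean z̄ = (1 + 1 + 9 + 2 + 10 + 4 − 1 + 2 − 2 + 3 + 16)/11 = 4.0909
Numerator Σ_{t=1}^{10}(z_t−z̄)(z_{t+1}−z̄) = -11.2810
Denominator Σ(z_t−z̄)² = 292.9091
r_1 = -11.2810 / 292.9091 = -0.039

-0.039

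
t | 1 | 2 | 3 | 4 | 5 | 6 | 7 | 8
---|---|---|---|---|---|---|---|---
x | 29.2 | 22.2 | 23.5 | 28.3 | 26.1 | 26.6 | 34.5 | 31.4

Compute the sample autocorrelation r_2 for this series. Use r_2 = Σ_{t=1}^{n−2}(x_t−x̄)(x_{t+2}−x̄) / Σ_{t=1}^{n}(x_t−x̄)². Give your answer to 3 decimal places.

Mean x̄ = (29.2 + 22.2 + 23.5 + 28.3 + 26.1 + 26.6 + 34.5 + 31.4)/8 = 27.7250
Σ(x_t−x̄)(x_{t+2}−x̄) = (-6.2319) + (-3.1769) + (6.8656) + (-0.6469) + (-11.0094) + (-4.1344) = -18.3338
Denominator Σ(x_t−x̄)² = 114.1950
r_2 = -18.3338 / 114.1950 = -0.161

-0.161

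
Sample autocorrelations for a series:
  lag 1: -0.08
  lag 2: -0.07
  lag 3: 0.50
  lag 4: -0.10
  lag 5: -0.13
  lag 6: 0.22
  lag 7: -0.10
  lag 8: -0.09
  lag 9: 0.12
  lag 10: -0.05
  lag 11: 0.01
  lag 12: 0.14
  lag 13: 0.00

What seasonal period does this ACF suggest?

The largest autocorrelation is r_3 = 0.50, with a weaker echo at lag 6 (0.22); the remaining lags stay at or below 0.14.
The dominant spike at lag 3 indicates a seasonal period of 3.

3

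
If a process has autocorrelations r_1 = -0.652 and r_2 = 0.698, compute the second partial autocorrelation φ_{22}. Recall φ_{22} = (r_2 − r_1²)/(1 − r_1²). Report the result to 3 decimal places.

φ_{22} = (r_2 − r_1²) / (1 − r_1²)
r_1² = (-0.652)² = 0.425104
Numerator = 0.698 − 0.4251 = 0.2729; denominator = 1 − 0.4251 = 0.5749
φ_{22} = 0.2729 / 0.5749 = 0.475

0.475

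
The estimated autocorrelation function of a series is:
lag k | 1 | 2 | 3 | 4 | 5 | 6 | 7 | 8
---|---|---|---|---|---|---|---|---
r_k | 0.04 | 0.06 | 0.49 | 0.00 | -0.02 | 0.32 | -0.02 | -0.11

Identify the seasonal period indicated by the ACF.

3

The largest autocorrelation is r_3 = 0.49, with a weaker echo at lag 6 (0.32); the remaining lags stay at or below 0.06.
The dominant spike at lag 3 indicates a seasonal period of 3.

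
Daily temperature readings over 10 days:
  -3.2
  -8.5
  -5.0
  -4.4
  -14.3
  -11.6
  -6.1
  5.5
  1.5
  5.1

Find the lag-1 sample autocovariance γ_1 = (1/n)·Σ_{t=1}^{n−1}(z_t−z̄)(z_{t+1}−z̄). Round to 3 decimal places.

18.091

Mean z̄ = (-3.2 − 8.5 − 5.0 − 4.4 − 14.3 − 11.6 − 6.1 + 5.5 + 1.5 + 5.1)/10 = -4.1000
Σ_{t=1}^{9}(z_t−z̄)(z_{t+1}−z̄) = 180.9100
γ_1 = 180.9100 / 10 = 18.091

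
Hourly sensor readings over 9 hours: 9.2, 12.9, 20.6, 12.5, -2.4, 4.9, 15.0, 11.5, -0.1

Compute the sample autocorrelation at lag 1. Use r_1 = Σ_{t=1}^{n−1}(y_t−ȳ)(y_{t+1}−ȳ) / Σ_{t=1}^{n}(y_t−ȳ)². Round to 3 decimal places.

0.131

Mean ȳ = (9.2 + 12.9 + 20.6 + 12.5 − 2.4 + 4.9 + 15.0 + 11.5 − 0.1)/9 = 9.3444
Numerator Σ_{t=1}^{8}(y_t−ȳ)(y_{t+1}−ȳ) = 56.8580
Denominator Σ(y_t−ȳ)² = 432.8222
r_1 = 56.8580 / 432.8222 = 0.131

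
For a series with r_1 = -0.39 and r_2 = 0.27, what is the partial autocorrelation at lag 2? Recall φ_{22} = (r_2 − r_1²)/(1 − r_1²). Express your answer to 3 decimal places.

0.139

φ_{22} = (r_2 − r_1²) / (1 − r_1²)
r_1² = (-0.39)² = 0.1521
Numerator = 0.27 − 0.1521 = 0.1179; denominator = 1 − 0.1521 = 0.8479
φ_{22} = 0.1179 / 0.8479 = 0.139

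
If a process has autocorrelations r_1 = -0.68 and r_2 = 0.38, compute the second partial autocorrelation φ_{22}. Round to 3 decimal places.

-0.153

φ_{22} = (r_2 − r_1²) / (1 − r_1²)
r_1² = (-0.68)² = 0.4624
Numerator = 0.38 − 0.4624 = -0.0824; denominator = 1 − 0.4624 = 0.5376
φ_{22} = -0.0824 / 0.5376 = -0.153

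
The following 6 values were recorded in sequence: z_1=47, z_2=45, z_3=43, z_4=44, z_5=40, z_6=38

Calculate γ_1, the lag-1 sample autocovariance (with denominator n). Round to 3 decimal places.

3.329

Mean z̄ = (47 + 45 + 43 + 44 + 40 + 38)/6 = 42.8333
Σ_{t=1}^{5}(z_t−z̄)(z_{t+1}−z̄) = 19.9722
γ_1 = 19.9722 / 6 = 3.329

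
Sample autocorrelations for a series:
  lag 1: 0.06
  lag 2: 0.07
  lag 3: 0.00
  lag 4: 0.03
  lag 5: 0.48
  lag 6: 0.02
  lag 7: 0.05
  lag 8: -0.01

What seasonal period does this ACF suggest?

The largest autocorrelation is r_5 = 0.48; the remaining lags stay at or below 0.07.
The dominant spike at lag 5 indicates a seasonal period of 5.

5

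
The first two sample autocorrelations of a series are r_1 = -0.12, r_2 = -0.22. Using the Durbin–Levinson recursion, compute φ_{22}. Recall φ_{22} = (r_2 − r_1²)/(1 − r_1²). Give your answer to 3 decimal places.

-0.238

φ_{22} = (r_2 − r_1²) / (1 − r_1²)
r_1² = (-0.12)² = 0.0144
Numerator = -0.22 − 0.0144 = -0.2344; denominator = 1 − 0.0144 = 0.9856
φ_{22} = -0.2344 / 0.9856 = -0.238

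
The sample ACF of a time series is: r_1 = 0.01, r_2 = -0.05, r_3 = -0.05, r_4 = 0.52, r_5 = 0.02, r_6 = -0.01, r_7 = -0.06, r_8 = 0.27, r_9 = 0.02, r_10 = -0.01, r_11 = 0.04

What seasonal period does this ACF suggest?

The largest autocorrelation is r_4 = 0.52, with a weaker echo at lag 8 (0.27); the remaining lags stay at or below 0.04.
The dominant spike at lag 4 indicates a seasonal period of 4.

4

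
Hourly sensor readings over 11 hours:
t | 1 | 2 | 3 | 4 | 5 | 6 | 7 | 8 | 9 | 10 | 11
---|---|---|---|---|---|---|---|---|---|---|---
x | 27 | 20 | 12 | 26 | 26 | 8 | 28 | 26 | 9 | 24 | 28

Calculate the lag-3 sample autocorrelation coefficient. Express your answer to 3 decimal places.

Mean x̄ = (27 + 20 + 12 + 26 + 26 + 8 + 28 + 26 + 9 + 24 + 28)/11 = 21.2727
Numerator Σ_{t=1}^{8}(x_t−x̄)(x_{t+3}−x̄) = 411.3223
Denominator Σ(x_t−x̄)² = 612.1818
r_3 = 411.3223 / 612.1818 = 0.672

0.672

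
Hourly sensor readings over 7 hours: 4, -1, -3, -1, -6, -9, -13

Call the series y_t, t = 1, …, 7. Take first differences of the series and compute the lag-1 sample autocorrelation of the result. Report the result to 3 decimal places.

-0.221

First differences Δy: -5, -2, 2, -5, -3, -4
Mean of differences = -2.8333
Numerator Σ(Δy_t−Δȳ)(Δy_{t+1}−Δȳ) = -7.6944
Denominator Σ(Δy_t−Δȳ)² = 34.8333
r_1(Δy) = -7.6944 / 34.8333 = -0.221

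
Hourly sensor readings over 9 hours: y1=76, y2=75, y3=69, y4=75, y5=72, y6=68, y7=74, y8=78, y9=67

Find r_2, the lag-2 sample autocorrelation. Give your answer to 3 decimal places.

Mean ȳ = (76 + 75 + 69 + 75 + 72 + 68 + 74 + 78 + 67)/9 = 72.6667
Σ(y_t−ȳ)(y_{t+2}−ȳ) = (-12.2222) + (5.4444) + (2.4444) + (-10.8889) + (-0.8889) + (-24.8889) + (-7.5556) = -48.5556
Denominator Σ(y_t−ȳ)² = 120.0000
r_2 = -48.5556 / 120.0000 = -0.405

-0.405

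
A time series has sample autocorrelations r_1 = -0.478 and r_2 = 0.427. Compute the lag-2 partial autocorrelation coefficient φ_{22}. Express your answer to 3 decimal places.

0.257

φ_{22} = (r_2 − r_1²) / (1 − r_1²)
r_1² = (-0.478)² = 0.228484
Numerator = 0.427 − 0.2285 = 0.1985; denominator = 1 − 0.2285 = 0.7715
φ_{22} = 0.1985 / 0.7715 = 0.257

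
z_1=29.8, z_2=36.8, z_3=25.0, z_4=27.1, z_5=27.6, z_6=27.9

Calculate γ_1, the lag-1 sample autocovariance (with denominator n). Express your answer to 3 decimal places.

-2.196

Mean z̄ = (29.8 + 36.8 + 25.0 + 27.1 + 27.6 + 27.9)/6 = 29.0333
Σ_{t=1}^{5}(z_t−z̄)(z_{t+1}−z̄) = -13.1778
γ_1 = -13.1778 / 6 = -2.196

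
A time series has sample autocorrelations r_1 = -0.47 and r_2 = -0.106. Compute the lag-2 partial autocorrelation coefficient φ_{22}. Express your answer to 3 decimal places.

-0.420

φ_{22} = (r_2 − r_1²) / (1 − r_1²)
r_1² = (-0.47)² = 0.2209
Numerator = -0.106 − 0.2209 = -0.3269; denominator = 1 − 0.2209 = 0.7791
φ_{22} = -0.3269 / 0.7791 = -0.420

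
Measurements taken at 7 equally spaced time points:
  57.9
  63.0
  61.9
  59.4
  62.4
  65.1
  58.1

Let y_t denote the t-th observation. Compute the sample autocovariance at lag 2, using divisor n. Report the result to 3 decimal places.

-2.208

Mean ȳ = (57.9 + 63.0 + 61.9 + 59.4 + 62.4 + 65.1 + 58.1)/7 = 61.1143
Σ_{t=1}^{5}(y_t−ȳ)(y_{t+2}−ȳ) = -15.4561
γ_2 = -15.4561 / 7 = -2.208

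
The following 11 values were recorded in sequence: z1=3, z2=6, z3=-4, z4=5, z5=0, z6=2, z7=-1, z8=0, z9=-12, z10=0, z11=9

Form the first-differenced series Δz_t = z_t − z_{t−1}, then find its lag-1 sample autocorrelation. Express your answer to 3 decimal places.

First differences Δz: 3, -10, 9, -5, 2, -3, 1, -12, 12, 9
Mean of differences = 0.6000
Numerator Σ(Δz_t−Δz̄)(Δz_{t+1}−Δz̄) = -228.7600
Denominator Σ(Δz_t−Δz̄)² = 594.4000
r_1(Δz) = -228.7600 / 594.4000 = -0.385

-0.385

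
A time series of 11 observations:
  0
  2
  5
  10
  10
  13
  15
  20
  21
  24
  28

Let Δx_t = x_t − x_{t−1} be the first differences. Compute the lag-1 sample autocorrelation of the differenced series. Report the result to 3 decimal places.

First differences Δx: 2, 3, 5, 0, 3, 2, 5, 1, 3, 4
Mean of differences = 2.8000
Numerator Σ(Δx_t−Δx̄)(Δx_{t+1}−Δx̄) = -12.4400
Denominator Σ(Δx_t−Δx̄)² = 23.6000
r_1(Δx) = -12.4400 / 23.6000 = -0.527

-0.527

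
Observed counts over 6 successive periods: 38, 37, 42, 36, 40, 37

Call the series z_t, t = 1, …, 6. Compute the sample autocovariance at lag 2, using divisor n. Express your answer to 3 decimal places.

1.852

Mean z̄ = (38 + 37 + 42 + 36 + 40 + 37)/6 = 38.3333
Deviations: -0.3333, -1.3333, 3.6667, -2.3333, 1.6667, -1.3333
Σ_{t=1}^{4}(z_t−z̄)(z_{t+2}−z̄) = 11.1111
γ_2 = 11.1111 / 6 = 1.852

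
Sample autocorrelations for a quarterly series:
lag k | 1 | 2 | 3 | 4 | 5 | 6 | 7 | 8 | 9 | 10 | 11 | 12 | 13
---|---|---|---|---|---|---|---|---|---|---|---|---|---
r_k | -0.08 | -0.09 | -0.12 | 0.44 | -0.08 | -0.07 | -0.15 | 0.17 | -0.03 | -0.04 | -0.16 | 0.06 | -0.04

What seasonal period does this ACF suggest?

4

The largest autocorrelation is r_4 = 0.44, with a weaker echo at lag 8 (0.17); the remaining lags stay at or below 0.06.
The dominant spike at lag 4 indicates a seasonal period of 4.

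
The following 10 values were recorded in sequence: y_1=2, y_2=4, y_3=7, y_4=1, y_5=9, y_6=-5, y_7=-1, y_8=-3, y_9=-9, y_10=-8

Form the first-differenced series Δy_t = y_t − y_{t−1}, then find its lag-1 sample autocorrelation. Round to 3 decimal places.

-0.692

First differences Δy: 2, 3, -6, 8, -14, 4, -2, -6, 1
Mean of differences = -1.1111
Numerator Σ(Δy_t−Δȳ)(Δy_{t+1}−Δȳ) = -245.6790
Denominator Σ(Δy_t−Δȳ)² = 354.8889
r_1(Δy) = -245.6790 / 354.8889 = -0.692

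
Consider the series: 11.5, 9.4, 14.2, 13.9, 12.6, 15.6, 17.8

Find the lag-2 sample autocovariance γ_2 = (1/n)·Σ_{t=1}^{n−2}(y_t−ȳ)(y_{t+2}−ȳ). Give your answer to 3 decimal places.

-0.961

Mean ȳ = (11.5 + 9.4 + 14.2 + 13.9 + 12.6 + 15.6 + 17.8)/7 = 13.5714
Σ_{t=1}^{5}(y_t−ȳ)(y_{t+2}−ȳ) = -6.7245
γ_2 = -6.7245 / 7 = -0.961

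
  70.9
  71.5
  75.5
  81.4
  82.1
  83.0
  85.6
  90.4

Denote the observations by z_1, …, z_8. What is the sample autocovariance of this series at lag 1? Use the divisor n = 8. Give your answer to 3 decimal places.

Mean z̄ = (70.9 + 71.5 + 75.5 + 81.4 + 82.1 + 83.0 + 85.6 + 90.4)/8 = 80.0500
Deviations: -9.1500, -8.5500, -4.5500, 1.3500, 2.0500, 2.9500, 5.5500, 10.3500
Σ_{t=1}^{7}(z_t−z̄)(z_{t+1}−z̄) = 193.6225
γ_1 = 193.6225 / 8 = 24.203

24.203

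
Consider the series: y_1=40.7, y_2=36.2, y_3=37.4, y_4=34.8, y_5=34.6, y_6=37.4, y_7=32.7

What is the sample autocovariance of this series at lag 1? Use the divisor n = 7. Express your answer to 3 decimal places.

Mean ȳ = (40.7 + 36.2 + 37.4 + 34.8 + 34.6 + 37.4 + 32.7)/7 = 36.2571
Deviations: 4.4429, -0.0571, 1.1429, -1.4571, -1.6571, 1.1429, -3.5571
Σ_{t=1}^{6}(y_t−ȳ)(y_{t+1}−ȳ) = -5.5290
γ_1 = -5.5290 / 7 = -0.790

-0.790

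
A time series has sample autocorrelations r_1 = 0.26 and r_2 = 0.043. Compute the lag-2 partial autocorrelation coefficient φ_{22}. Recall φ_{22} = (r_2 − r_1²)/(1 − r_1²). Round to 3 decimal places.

-0.026

φ_{22} = (r_2 − r_1²) / (1 − r_1²)
r_1² = (0.26)² = 0.0676
Numerator = 0.043 − 0.0676 = -0.0246; denominator = 1 − 0.0676 = 0.9324
φ_{22} = -0.0246 / 0.9324 = -0.026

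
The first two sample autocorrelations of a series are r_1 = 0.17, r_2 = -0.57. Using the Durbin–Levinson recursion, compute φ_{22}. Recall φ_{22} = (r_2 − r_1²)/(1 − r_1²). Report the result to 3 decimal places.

φ_{22} = (r_2 − r_1²) / (1 − r_1²)
r_1² = (0.17)² = 0.0289
Numerator = -0.57 − 0.0289 = -0.5989; denominator = 1 − 0.0289 = 0.9711
φ_{22} = -0.5989 / 0.9711 = -0.617

-0.617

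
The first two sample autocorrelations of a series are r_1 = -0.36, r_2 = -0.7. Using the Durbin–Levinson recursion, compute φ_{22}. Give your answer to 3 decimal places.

φ_{22} = (r_2 − r_1²) / (1 − r_1²)
r_1² = (-0.36)² = 0.1296
Numerator = -0.7 − 0.1296 = -0.8296; denominator = 1 − 0.1296 = 0.8704
φ_{22} = -0.8296 / 0.8704 = -0.953

-0.953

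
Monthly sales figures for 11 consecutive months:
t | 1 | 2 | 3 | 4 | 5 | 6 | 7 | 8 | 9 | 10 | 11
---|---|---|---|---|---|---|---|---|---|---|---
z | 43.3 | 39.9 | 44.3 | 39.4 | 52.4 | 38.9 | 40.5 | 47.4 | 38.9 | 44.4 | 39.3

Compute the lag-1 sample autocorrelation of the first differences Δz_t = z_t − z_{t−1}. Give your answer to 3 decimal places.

First differences Δz: -3.4, 4.4, -4.9, 13.0, -13.5, 1.6, 6.9, -8.5, 5.5, -5.1
Mean of differences = -0.4000
Numerator Σ(Δz_t−Δz̄)(Δz_{t+1}−Δz̄) = -418.0900
Denominator Σ(Δz_t−Δz̄)² = 583.2600
r_1(Δz) = -418.0900 / 583.2600 = -0.717

-0.717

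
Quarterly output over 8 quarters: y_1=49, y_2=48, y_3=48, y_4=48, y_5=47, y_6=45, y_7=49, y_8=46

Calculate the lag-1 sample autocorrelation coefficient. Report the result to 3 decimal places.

Mean ȳ = (49 + 48 + 48 + 48 + 47 + 45 + 49 + 46)/8 = 47.5000
Deviations from mean: 1.5000, 0.5000, 0.5000, 0.5000, -0.5000, -2.5000, 1.5000, -1.5000
Σ(y_t−ȳ)(y_{t+1}−ȳ) = (0.7500) + (0.2500) + (0.2500) + (-0.2500) + (1.2500) + (-3.7500) + (-2.2500) = -3.7500
Denominator Σ(y_t−ȳ)² = 14.0000
r_1 = -3.7500 / 14.0000 = -0.268

-0.268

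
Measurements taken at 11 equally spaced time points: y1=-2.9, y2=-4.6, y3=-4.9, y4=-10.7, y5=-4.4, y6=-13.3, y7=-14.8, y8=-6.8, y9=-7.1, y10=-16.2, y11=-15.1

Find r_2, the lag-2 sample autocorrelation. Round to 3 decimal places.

Mean ȳ = (-2.9 − 4.6 − 4.9 − 10.7 − 4.4 − 13.3 − 14.8 − 6.8 − 7.1 − 16.2 − 15.1)/11 = -9.1636
Numerator Σ_{t=1}^{9}(y_t−ȳ)(y_{t+2}−ȳ) = -30.7799
Denominator Σ(y_t−ȳ)² = 246.7655
r_2 = -30.7799 / 246.7655 = -0.125

-0.125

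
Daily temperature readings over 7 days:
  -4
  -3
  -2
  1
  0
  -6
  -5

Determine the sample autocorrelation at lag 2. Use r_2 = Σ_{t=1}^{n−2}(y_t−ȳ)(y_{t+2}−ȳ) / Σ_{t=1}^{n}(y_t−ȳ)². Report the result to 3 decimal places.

Mean ȳ = (-4 − 3 − 2 + 1 + 0 − 6 − 5)/7 = -2.7143
Deviations from mean: -1.2857, -0.2857, 0.7143, 3.7143, 2.7143, -3.2857, -2.2857
Numerator Σ_{t=1}^{5}(y_t−ȳ)(y_{t+2}−ȳ) = -18.4490
Denominator Σ(y_t−ȳ)² = 39.4286
r_2 = -18.4490 / 39.4286 = -0.468

-0.468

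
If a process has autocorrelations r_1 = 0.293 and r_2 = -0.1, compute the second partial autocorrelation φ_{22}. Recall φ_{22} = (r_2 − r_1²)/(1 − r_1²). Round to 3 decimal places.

-0.203

φ_{22} = (r_2 − r_1²) / (1 − r_1²)
r_1² = (0.293)² = 0.085849
Numerator = -0.1 − 0.0858 = -0.1858; denominator = 1 − 0.0858 = 0.9142
φ_{22} = -0.1858 / 0.9142 = -0.203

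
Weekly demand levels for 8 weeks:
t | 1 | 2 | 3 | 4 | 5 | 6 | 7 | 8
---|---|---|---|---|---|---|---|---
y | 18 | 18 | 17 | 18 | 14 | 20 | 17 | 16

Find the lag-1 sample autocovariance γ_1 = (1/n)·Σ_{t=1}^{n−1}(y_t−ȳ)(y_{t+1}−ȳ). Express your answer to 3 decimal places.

Mean ȳ = (18 + 18 + 17 + 18 + 14 + 20 + 17 + 16)/8 = 17.2500
Deviations: 0.7500, 0.7500, -0.2500, 0.7500, -3.2500, 2.7500, -0.2500, -1.2500
Σ_{t=1}^{7}(y_t−ȳ)(y_{t+1}−ȳ) = -11.5625
γ_1 = -11.5625 / 8 = -1.445

-1.445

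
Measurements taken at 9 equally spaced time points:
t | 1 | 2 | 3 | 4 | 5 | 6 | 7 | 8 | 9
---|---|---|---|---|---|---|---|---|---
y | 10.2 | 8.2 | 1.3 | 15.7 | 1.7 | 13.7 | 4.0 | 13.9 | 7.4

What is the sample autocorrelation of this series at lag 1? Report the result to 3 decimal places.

-0.816

Mean ȳ = (10.2 + 8.2 + 1.3 + 15.7 + 1.7 + 13.7 + 4.0 + 13.9 + 7.4)/9 = 8.4556
Numerator Σ_{t=1}^{8}(y_t−ȳ)(y_{t+1}−ȳ) = -188.1964
Denominator Σ(y_t−ȳ)² = 230.5422
r_1 = -188.1964 / 230.5422 = -0.816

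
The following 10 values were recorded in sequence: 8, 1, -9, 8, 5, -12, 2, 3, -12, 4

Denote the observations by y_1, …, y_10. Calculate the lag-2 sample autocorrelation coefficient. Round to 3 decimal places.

-0.442

Mean ȳ = (8 + 1 − 9 + 8 + 5 − 12 + 2 + 3 − 12 + 4)/10 = -0.2000
Numerator Σ_{t=1}^{8}(y_t−ȳ)(y_{t+2}−ȳ) = -243.6800
Denominator Σ(y_t−ȳ)² = 551.6000
r_2 = -243.6800 / 551.6000 = -0.442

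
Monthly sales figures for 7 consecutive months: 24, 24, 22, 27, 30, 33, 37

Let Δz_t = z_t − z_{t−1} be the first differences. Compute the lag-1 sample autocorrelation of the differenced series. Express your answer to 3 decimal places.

0.052

First differences Δz: 0, -2, 5, 3, 3, 4
Mean of differences = 2.1667
Numerator Σ(Δz_t−Δz̄)(Δz_{t+1}−Δz̄) = 1.8056
Denominator Σ(Δz_t−Δz̄)² = 34.8333
r_1(Δz) = 1.8056 / 34.8333 = 0.052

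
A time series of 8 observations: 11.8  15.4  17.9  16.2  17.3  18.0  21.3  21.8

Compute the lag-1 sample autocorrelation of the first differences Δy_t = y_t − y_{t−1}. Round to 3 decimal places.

First differences Δy: 3.6, 2.5, -1.7, 1.1, 0.7, 3.3, 0.5
Mean of differences = 1.4286
Numerator Σ(Δy_t−Δȳ)(Δy_{t+1}−Δȳ) = -2.8594
Denominator Σ(Δy_t−Δȳ)² = 20.6543
r_1(Δy) = -2.8594 / 20.6543 = -0.138

-0.138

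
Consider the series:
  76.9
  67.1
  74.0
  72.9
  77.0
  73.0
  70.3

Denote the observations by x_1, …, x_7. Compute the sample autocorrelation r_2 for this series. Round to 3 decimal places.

-0.033

Mean x̄ = (76.9 + 67.1 + 74.0 + 72.9 + 77.0 + 73.0 + 70.3)/7 = 73.0286
Deviations from mean: 3.8714, -5.9286, 0.9714, -0.1286, 3.9714, -0.0286, -2.7286
Σ(x_t−x̄)(x_{t+2}−x̄) = (3.7608) + (0.7622) + (3.8580) + (0.0037) + (-10.8363) = -2.4516
Denominator Σ(x_t−x̄)² = 74.3143
r_2 = -2.4516 / 74.3143 = -0.033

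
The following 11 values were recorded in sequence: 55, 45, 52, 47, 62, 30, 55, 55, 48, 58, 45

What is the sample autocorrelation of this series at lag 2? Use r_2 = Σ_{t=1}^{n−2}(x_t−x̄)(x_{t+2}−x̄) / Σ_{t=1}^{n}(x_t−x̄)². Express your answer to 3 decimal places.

0.146

Mean x̄ = (55 + 45 + 52 + 47 + 62 + 30 + 55 + 55 + 48 + 58 + 45)/11 = 50.1818
Numerator Σ_{t=1}^{9}(x_t−x̄)(x_{t+2}−x̄) = 109.1157
Denominator Σ(x_t−x̄)² = 749.6364
r_2 = 109.1157 / 749.6364 = 0.146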